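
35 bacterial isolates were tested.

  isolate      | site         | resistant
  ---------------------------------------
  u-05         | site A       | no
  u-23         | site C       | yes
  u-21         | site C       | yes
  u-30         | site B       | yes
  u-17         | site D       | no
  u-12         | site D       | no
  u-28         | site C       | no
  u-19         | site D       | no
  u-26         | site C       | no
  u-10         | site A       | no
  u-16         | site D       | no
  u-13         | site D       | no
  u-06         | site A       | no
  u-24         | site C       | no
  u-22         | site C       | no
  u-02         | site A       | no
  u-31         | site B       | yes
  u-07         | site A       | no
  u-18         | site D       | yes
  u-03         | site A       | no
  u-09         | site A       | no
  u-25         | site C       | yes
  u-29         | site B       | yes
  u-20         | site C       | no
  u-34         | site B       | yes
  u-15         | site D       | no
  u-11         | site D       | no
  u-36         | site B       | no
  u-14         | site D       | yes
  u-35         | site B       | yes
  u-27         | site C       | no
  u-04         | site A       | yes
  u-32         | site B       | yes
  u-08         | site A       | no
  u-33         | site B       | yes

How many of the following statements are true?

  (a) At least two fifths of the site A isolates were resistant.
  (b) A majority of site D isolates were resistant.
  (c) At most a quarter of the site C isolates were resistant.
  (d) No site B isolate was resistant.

(a) site A: |A| = 9, |A ∩ B| = 1; needs |A ∩ B| / |A| ≥ 2/5 — false.
(b) site D: |A| = 9, |A ∩ B| = 2; needs |A ∩ B| > |A ∖ B| — false.
(c) site C: |A| = 9, |A ∩ B| = 3; needs |A ∩ B| / |A| ≤ 1/4 — false.
(d) site B: |A| = 8, |A ∩ B| = 7; needs A ∩ B = ∅ (|A ∩ B| = 0) — false.

0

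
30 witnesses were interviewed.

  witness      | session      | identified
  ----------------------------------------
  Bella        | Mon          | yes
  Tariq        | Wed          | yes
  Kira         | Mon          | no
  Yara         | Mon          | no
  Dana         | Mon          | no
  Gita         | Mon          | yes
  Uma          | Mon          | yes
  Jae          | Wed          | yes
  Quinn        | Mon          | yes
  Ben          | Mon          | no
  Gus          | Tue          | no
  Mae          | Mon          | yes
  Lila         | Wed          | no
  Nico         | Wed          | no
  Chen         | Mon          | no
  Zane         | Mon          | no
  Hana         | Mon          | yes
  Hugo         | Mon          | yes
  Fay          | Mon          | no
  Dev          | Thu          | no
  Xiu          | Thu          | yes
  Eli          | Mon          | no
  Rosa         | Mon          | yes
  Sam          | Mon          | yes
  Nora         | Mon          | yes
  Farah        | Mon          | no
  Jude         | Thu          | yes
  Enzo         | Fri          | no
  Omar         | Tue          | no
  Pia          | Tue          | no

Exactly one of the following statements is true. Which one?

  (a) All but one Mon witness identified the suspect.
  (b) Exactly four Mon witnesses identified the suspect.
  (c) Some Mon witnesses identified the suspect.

|A| = 19, |A ∩ B| = 10, |A ∖ B| = 9.
(a) requires |A ∖ B| = 1: false.
(b) requires |A ∩ B| = 4: false.
(c) requires A ∩ B ≠ ∅ (|A ∩ B| ≥ 1): true.

(c)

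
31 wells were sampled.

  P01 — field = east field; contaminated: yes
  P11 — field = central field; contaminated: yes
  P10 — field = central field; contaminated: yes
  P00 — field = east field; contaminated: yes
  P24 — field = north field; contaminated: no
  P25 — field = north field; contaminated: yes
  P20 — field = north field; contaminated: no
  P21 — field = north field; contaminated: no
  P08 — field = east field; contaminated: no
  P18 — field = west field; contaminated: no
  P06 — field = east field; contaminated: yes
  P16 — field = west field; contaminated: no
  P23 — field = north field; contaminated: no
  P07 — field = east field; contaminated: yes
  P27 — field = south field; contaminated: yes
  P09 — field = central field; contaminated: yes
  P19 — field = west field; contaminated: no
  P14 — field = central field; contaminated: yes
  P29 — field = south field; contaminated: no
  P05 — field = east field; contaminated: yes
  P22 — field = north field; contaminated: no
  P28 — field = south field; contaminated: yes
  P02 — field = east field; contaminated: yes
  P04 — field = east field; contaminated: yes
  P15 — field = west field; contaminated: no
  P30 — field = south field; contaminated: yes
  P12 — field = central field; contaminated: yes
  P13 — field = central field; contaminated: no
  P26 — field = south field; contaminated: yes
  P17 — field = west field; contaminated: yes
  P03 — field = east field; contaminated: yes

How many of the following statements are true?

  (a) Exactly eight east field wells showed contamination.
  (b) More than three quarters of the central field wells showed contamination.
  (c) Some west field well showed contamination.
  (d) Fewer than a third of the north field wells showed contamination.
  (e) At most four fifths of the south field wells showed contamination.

(a) east field: |A| = 9, |A ∩ B| = 8; needs |A ∩ B| = 8 — true.
(b) central field: |A| = 6, |A ∩ B| = 5; needs |A ∩ B| / |A| > 3/4 — true.
(c) west field: |A| = 5, |A ∩ B| = 1; needs A ∩ B ≠ ∅ (|A ∩ B| ≥ 1) — true.
(d) north field: |A| = 6, |A ∩ B| = 1; needs |A ∩ B| / |A| < 1/3 — true.
(e) south field: |A| = 5, |A ∩ B| = 4; needs |A ∩ B| / |A| ≤ 4/5 — true.

5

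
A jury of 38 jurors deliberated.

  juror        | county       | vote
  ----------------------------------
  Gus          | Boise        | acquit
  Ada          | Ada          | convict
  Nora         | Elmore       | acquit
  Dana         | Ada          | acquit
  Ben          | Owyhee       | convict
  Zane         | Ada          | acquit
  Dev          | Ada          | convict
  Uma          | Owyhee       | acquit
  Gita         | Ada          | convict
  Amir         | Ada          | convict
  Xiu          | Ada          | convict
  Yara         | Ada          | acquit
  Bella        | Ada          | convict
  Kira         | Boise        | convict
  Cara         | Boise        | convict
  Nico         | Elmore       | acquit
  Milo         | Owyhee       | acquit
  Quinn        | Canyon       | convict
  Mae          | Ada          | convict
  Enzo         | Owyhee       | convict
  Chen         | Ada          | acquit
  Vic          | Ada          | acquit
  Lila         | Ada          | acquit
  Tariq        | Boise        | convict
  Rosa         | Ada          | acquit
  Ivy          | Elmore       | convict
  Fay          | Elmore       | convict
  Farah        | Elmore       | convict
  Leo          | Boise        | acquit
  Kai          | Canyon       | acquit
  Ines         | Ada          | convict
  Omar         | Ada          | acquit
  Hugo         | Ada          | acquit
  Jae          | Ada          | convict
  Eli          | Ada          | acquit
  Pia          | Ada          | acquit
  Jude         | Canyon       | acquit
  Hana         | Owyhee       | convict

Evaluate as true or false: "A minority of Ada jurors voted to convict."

'A minority of Ada jurors voted to convict' holds iff |A ∩ B| < |A ∖ B|.
|A| = 20, |A ∩ B| = 9, |A ∖ B| = 11.
9 < 11, so the statement is true.

True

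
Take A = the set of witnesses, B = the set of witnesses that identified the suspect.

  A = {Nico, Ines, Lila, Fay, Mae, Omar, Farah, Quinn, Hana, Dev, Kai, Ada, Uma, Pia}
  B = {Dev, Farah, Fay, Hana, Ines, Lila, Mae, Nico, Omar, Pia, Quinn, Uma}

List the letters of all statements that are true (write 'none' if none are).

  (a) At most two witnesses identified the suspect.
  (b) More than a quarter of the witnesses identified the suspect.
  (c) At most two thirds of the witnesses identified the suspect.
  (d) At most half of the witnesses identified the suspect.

|A| = 14, |A ∩ B| = 12, |A ∖ B| = 2.
(a) |A ∩ B| ≤ 2: fails.
(b) |A ∩ B| / |A| > 1/4: holds.
(c) |A ∩ B| / |A| ≤ 2/3: fails.
(d) |A ∩ B| ≤ |A ∖ B|: fails.

(b)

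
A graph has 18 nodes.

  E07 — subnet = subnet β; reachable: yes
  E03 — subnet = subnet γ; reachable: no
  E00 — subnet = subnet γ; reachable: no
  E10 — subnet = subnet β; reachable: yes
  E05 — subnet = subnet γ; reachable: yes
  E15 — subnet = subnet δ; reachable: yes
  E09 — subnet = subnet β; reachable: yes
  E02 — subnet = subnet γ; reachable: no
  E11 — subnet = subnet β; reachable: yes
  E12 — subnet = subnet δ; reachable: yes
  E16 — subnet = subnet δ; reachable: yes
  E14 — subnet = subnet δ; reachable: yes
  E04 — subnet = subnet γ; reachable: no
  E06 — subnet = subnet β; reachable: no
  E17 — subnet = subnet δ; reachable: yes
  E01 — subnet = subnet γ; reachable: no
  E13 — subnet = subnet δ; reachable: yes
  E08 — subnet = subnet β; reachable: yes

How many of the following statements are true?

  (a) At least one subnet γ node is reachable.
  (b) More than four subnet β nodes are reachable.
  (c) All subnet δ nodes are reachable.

3

(a) subnet γ: |A| = 6, |A ∩ B| = 1; needs A ∩ B ≠ ∅ (|A ∩ B| ≥ 1) — true.
(b) subnet β: |A| = 6, |A ∩ B| = 5; needs |A ∩ B| > 4 — true.
(c) subnet δ: |A| = 6, |A ∩ B| = 6; needs A ⊆ B, i.e. every element of A is in B (|A ∖ B| = 0) — true.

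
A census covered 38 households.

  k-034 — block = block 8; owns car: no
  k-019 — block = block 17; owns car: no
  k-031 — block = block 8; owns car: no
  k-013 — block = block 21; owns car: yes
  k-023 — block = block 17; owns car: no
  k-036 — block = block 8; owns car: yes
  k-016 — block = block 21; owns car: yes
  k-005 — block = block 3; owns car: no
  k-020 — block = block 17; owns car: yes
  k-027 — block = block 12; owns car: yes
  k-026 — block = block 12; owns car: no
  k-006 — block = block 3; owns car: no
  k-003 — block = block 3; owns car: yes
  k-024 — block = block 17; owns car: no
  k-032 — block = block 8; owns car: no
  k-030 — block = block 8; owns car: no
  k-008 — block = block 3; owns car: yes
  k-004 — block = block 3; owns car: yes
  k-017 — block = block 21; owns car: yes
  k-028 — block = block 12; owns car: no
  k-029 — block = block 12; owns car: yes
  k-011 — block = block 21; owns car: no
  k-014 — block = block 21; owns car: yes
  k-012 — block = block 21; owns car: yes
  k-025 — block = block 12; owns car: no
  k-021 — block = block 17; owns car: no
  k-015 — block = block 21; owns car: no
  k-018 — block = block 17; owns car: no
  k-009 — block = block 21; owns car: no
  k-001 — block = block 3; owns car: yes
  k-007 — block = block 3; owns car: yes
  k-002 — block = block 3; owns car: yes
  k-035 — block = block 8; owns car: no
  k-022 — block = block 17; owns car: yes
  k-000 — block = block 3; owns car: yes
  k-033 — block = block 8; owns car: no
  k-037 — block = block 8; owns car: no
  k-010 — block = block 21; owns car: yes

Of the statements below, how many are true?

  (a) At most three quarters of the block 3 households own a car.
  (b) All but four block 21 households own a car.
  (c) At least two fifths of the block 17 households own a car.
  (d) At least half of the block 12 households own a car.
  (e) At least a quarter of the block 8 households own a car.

(a) block 3: |A| = 9, |A ∩ B| = 7; needs |A ∩ B| / |A| ≤ 3/4 — false.
(b) block 21: |A| = 9, |A ∩ B| = 6; needs |A ∖ B| = 4 — false.
(c) block 17: |A| = 7, |A ∩ B| = 2; needs |A ∩ B| / |A| ≥ 2/5 — false.
(d) block 12: |A| = 5, |A ∩ B| = 2; needs |A ∩ B| ≥ |A ∖ B| — false.
(e) block 8: |A| = 8, |A ∩ B| = 1; needs |A ∩ B| / |A| ≥ 1/4 — false.

0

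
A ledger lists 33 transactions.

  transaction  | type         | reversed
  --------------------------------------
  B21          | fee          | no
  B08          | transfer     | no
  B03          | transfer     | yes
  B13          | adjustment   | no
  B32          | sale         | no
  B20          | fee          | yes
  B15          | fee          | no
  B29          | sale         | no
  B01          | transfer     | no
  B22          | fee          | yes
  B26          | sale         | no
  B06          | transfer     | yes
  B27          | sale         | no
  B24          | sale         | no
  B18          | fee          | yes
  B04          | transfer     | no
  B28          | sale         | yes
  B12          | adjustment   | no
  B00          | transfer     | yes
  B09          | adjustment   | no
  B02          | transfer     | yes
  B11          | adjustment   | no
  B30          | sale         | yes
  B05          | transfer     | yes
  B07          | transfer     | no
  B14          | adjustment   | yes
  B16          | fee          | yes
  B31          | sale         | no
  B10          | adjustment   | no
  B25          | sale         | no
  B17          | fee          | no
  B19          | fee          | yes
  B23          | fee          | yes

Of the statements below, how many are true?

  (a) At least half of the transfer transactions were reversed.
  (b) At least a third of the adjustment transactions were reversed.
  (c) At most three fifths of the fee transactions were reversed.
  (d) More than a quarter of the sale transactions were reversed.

1

(a) transfer: |A| = 9, |A ∩ B| = 5; needs |A ∩ B| ≥ |A ∖ B| — true.
(b) adjustment: |A| = 6, |A ∩ B| = 1; needs |A ∩ B| / |A| ≥ 1/3 — false.
(c) fee: |A| = 9, |A ∩ B| = 6; needs |A ∩ B| / |A| ≤ 3/5 — false.
(d) sale: |A| = 9, |A ∩ B| = 2; needs |A ∩ B| / |A| > 1/4 — false.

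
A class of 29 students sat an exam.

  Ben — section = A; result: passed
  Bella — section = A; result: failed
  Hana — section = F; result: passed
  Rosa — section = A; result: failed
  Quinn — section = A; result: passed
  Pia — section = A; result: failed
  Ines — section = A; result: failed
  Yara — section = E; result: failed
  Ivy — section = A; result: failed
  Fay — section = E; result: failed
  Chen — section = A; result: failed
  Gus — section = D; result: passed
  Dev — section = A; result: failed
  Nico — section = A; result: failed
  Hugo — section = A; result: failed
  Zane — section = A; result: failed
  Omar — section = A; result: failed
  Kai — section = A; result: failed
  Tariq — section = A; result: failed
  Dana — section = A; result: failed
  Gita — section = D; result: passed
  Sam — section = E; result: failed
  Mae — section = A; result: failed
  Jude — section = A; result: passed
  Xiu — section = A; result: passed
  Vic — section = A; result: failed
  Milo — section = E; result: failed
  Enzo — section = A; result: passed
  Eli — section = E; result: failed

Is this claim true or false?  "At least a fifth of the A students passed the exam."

True

The determiner here denotes the relation: |A ∩ B| / |A| ≥ 1/5.
|A| = 21, |A ∩ B| = 5, |A ∖ B| = 16.
|A ∩ B|/|A| = 5/21, so the statement is true.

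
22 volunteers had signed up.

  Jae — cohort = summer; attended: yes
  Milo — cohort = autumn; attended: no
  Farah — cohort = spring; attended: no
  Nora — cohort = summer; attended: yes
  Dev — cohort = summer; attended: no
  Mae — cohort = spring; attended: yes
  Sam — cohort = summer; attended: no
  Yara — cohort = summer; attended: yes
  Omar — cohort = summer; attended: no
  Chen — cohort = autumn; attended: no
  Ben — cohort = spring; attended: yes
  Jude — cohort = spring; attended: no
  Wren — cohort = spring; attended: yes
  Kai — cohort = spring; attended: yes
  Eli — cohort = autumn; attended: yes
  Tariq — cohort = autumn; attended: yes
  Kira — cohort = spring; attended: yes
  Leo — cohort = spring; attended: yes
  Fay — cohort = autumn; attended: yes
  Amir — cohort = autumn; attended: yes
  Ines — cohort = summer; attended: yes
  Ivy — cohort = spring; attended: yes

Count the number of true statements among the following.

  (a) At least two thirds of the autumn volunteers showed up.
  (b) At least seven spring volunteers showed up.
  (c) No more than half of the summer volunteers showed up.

2

(a) autumn: |A| = 6, |A ∩ B| = 4; needs |A ∩ B| / |A| ≥ 2/3 — true.
(b) spring: |A| = 9, |A ∩ B| = 7; needs |A ∩ B| ≥ 7 — true.
(c) summer: |A| = 7, |A ∩ B| = 4; needs |A ∩ B| ≤ |A ∖ B| — false.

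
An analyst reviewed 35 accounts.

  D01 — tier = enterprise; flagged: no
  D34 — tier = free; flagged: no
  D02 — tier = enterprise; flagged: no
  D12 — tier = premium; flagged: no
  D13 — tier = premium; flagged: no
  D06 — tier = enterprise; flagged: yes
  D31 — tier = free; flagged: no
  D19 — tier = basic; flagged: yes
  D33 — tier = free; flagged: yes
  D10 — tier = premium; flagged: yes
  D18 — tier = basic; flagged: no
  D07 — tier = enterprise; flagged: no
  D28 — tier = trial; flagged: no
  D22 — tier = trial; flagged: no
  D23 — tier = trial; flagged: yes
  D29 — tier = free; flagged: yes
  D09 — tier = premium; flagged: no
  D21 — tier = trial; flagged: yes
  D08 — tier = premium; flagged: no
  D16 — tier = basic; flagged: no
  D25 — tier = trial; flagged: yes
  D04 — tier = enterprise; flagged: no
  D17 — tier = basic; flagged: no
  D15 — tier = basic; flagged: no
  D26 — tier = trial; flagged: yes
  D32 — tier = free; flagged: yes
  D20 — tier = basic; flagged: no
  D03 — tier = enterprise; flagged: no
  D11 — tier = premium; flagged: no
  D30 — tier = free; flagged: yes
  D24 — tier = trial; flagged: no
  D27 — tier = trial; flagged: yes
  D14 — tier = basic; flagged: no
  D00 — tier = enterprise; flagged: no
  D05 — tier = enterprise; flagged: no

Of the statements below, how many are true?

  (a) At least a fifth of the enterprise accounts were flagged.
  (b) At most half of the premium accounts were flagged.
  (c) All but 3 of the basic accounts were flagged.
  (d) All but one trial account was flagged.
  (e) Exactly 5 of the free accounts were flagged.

1

(a) enterprise: |A| = 8, |A ∩ B| = 1; needs |A ∩ B| / |A| ≥ 1/5 — false.
(b) premium: |A| = 6, |A ∩ B| = 1; needs |A ∩ B| ≤ |A ∖ B| — true.
(c) basic: |A| = 7, |A ∩ B| = 1; needs |A ∖ B| = 3 — false.
(d) trial: |A| = 8, |A ∩ B| = 5; needs |A ∖ B| = 1 — false.
(e) free: |A| = 6, |A ∩ B| = 4; needs |A ∩ B| = 5 — false.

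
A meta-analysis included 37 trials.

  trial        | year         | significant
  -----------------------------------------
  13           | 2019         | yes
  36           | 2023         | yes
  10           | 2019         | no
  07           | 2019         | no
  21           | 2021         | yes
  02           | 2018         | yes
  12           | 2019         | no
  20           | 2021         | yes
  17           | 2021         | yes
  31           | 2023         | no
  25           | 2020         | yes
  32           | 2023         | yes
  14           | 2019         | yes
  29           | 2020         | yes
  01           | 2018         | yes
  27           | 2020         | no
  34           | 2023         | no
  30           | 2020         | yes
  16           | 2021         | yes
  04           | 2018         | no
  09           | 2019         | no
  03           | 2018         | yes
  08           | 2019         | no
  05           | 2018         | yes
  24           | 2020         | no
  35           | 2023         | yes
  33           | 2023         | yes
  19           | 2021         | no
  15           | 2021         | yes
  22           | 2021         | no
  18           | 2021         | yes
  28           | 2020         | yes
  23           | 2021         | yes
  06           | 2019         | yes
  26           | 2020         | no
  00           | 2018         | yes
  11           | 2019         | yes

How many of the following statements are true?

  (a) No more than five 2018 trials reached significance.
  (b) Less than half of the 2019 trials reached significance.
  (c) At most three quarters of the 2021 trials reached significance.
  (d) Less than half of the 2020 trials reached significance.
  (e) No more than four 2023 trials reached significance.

3

(a) 2018: |A| = 6, |A ∩ B| = 5; needs |A ∩ B| ≤ 5 — true.
(b) 2019: |A| = 9, |A ∩ B| = 4; needs |A ∩ B| < |A ∖ B| — true.
(c) 2021: |A| = 9, |A ∩ B| = 7; needs |A ∩ B| / |A| ≤ 3/4 — false.
(d) 2020: |A| = 7, |A ∩ B| = 4; needs |A ∩ B| < |A ∖ B| — false.
(e) 2023: |A| = 6, |A ∩ B| = 4; needs |A ∩ B| ≤ 4 — true.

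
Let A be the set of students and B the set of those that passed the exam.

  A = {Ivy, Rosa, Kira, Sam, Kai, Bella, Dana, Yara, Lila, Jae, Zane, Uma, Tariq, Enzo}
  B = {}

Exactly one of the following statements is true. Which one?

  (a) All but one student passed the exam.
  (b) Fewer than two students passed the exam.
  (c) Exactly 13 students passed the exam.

(b)

|A| = 14, |A ∩ B| = 0, |A ∖ B| = 14.
(a) requires |A ∖ B| = 1: false.
(b) requires |A ∩ B| < 2: true.
(c) requires |A ∩ B| = 13: false.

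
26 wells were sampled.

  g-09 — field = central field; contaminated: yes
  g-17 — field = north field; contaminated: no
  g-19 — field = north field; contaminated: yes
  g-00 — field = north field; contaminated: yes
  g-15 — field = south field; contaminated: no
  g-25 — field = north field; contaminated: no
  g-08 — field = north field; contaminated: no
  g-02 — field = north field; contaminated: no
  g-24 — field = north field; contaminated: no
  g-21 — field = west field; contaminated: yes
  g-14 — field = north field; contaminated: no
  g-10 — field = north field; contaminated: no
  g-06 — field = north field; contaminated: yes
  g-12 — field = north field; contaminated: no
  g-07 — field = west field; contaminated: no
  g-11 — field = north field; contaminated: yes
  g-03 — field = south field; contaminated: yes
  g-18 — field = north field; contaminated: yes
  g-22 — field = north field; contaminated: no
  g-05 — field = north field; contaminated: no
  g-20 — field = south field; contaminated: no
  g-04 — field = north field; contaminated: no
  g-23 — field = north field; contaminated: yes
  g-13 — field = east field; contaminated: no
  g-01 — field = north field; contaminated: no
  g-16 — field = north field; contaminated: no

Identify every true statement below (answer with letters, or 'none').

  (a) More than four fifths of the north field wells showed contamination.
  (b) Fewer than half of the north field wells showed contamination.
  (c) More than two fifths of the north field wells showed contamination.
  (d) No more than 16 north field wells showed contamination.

|A| = 19, |A ∩ B| = 6, |A ∖ B| = 13.
(a) |A ∩ B| / |A| > 4/5: fails.
(b) |A ∩ B| < |A ∖ B|: holds.
(c) |A ∩ B| / |A| > 2/5: fails.
(d) |A ∩ B| ≤ 16: holds.

(b), (d)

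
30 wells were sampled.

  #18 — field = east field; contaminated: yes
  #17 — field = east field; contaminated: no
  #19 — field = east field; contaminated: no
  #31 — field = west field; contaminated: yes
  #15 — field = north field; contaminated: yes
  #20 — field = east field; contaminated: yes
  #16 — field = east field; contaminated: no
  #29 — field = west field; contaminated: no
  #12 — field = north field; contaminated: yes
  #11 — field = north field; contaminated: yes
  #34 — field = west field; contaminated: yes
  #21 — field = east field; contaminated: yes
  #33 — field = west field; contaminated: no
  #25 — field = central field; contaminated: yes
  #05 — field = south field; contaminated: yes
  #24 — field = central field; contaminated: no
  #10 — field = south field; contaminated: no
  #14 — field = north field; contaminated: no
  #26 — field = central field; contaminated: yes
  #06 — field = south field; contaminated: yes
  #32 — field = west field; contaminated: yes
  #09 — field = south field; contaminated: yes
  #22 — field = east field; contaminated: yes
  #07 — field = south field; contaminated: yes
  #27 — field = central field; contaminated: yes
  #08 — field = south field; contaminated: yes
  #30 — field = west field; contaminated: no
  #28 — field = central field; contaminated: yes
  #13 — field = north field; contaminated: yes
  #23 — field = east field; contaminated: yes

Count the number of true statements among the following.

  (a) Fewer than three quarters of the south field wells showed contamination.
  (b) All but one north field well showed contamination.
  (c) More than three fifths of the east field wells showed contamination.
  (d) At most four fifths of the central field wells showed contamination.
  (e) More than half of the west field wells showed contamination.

(a) south field: |A| = 6, |A ∩ B| = 5; needs |A ∩ B| / |A| < 3/4 — false.
(b) north field: |A| = 5, |A ∩ B| = 4; needs |A ∖ B| = 1 — true.
(c) east field: |A| = 8, |A ∩ B| = 5; needs |A ∩ B| / |A| > 3/5 — true.
(d) central field: |A| = 5, |A ∩ B| = 4; needs |A ∩ B| / |A| ≤ 4/5 — true.
(e) west field: |A| = 6, |A ∩ B| = 3; needs |A ∩ B| > |A ∖ B| — false.

3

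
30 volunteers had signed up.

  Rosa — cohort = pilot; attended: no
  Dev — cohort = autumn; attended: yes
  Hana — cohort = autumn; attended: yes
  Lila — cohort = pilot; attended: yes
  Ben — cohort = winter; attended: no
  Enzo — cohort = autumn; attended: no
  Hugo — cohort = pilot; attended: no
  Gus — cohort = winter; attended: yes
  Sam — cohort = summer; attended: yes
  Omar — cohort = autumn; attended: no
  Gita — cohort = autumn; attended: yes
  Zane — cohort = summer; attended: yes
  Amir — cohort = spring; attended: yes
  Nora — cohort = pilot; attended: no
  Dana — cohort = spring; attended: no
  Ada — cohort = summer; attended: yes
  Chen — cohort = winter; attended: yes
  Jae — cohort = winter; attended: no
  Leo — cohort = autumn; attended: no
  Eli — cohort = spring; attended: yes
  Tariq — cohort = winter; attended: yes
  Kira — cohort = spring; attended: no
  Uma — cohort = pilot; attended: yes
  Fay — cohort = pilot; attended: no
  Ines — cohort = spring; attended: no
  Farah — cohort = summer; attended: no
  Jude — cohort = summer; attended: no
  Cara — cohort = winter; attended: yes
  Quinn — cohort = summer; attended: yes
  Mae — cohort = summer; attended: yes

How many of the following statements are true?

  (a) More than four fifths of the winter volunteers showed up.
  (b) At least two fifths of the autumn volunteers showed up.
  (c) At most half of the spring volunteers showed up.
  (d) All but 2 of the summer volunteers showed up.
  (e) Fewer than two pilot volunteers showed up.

3

(a) winter: |A| = 6, |A ∩ B| = 4; needs |A ∩ B| / |A| > 4/5 — false.
(b) autumn: |A| = 6, |A ∩ B| = 3; needs |A ∩ B| / |A| ≥ 2/5 — true.
(c) spring: |A| = 5, |A ∩ B| = 2; needs |A ∩ B| ≤ |A ∖ B| — true.
(d) summer: |A| = 7, |A ∩ B| = 5; needs |A ∖ B| = 2 — true.
(e) pilot: |A| = 6, |A ∩ B| = 2; needs |A ∩ B| < 2 — false.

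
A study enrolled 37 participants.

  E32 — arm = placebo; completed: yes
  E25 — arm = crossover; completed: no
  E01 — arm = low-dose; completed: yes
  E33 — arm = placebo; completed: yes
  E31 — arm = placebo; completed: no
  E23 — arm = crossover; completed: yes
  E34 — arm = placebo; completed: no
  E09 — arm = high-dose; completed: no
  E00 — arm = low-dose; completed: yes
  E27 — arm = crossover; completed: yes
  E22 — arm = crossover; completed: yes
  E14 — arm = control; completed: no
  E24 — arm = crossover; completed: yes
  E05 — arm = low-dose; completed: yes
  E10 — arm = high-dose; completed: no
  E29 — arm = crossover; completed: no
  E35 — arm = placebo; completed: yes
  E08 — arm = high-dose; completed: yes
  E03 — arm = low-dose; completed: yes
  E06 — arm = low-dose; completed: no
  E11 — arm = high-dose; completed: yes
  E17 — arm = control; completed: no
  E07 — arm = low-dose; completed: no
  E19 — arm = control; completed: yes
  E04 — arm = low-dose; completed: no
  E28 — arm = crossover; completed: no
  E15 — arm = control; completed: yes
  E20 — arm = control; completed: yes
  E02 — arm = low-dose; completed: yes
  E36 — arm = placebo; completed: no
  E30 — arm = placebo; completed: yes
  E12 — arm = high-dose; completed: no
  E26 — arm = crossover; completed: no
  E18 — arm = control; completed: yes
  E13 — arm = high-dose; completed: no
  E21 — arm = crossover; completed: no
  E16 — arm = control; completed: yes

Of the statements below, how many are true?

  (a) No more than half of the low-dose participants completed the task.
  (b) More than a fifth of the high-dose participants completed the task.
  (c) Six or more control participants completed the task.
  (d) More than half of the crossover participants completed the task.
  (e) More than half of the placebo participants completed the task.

2

(a) low-dose: |A| = 8, |A ∩ B| = 5; needs |A ∩ B| ≤ |A ∖ B| — false.
(b) high-dose: |A| = 6, |A ∩ B| = 2; needs |A ∩ B| / |A| > 1/5 — true.
(c) control: |A| = 7, |A ∩ B| = 5; needs |A ∩ B| ≥ 6 — false.
(d) crossover: |A| = 9, |A ∩ B| = 4; needs |A ∩ B| > |A ∖ B| — false.
(e) placebo: |A| = 7, |A ∩ B| = 4; needs |A ∩ B| > |A ∖ B| — true.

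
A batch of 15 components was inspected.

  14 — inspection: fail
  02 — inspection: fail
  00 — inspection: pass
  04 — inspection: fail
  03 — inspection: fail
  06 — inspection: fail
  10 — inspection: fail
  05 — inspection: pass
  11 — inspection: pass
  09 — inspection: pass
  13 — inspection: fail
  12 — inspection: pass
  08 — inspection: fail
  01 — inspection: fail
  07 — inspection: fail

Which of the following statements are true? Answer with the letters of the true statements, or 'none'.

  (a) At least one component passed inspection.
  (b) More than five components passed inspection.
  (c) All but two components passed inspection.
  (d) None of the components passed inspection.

(a)

|A| = 15, |A ∩ B| = 5, |A ∖ B| = 10.
(a) A ∩ B ≠ ∅ (|A ∩ B| ≥ 1): holds.
(b) |A ∩ B| > 5: fails.
(c) |A ∖ B| = 2: fails.
(d) A ∩ B = ∅ (|A ∩ B| = 0): fails.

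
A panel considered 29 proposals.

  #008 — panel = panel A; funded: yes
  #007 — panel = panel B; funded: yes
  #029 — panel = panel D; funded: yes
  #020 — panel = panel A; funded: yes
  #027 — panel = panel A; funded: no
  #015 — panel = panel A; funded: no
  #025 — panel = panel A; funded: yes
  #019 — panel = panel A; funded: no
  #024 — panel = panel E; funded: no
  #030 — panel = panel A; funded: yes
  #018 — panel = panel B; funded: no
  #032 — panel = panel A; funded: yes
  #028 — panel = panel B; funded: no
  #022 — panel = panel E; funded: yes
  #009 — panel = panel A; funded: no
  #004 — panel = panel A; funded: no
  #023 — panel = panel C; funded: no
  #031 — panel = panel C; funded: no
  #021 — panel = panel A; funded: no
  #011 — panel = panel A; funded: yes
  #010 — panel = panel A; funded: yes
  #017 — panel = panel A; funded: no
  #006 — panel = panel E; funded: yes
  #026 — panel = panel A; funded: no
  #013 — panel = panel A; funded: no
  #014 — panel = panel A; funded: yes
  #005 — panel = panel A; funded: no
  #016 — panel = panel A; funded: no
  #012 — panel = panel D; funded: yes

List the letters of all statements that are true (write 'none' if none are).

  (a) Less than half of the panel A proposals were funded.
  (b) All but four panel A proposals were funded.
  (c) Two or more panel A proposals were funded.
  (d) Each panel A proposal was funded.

(a), (c)

|A| = 19, |A ∩ B| = 8, |A ∖ B| = 11.
(a) |A ∩ B| < |A ∖ B|: holds.
(b) |A ∖ B| = 4: fails.
(c) |A ∩ B| ≥ 2: holds.
(d) A ⊆ B, i.e. every element of A is in B (|A ∖ B| = 0): fails.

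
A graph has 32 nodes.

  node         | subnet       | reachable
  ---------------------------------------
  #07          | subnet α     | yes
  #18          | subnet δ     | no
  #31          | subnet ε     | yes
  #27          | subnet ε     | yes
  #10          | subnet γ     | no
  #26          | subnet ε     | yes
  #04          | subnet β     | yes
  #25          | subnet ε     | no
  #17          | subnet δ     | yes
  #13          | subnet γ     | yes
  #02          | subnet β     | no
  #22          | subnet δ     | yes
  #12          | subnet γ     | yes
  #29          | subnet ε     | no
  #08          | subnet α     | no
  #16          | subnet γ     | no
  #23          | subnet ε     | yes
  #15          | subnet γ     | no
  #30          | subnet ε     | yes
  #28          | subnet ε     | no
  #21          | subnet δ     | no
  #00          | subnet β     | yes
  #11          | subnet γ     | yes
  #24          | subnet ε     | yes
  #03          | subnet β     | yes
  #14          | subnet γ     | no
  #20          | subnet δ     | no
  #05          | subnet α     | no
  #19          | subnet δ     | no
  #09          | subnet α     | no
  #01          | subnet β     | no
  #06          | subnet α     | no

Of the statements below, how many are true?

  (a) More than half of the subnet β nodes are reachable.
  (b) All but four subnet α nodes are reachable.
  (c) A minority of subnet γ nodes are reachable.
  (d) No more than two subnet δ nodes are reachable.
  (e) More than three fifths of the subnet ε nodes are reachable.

5

(a) subnet β: |A| = 5, |A ∩ B| = 3; needs |A ∩ B| > |A ∖ B| — true.
(b) subnet α: |A| = 5, |A ∩ B| = 1; needs |A ∖ B| = 4 — true.
(c) subnet γ: |A| = 7, |A ∩ B| = 3; needs |A ∩ B| < |A ∖ B| — true.
(d) subnet δ: |A| = 6, |A ∩ B| = 2; needs |A ∩ B| ≤ 2 — true.
(e) subnet ε: |A| = 9, |A ∩ B| = 6; needs |A ∩ B| / |A| > 3/5 — true.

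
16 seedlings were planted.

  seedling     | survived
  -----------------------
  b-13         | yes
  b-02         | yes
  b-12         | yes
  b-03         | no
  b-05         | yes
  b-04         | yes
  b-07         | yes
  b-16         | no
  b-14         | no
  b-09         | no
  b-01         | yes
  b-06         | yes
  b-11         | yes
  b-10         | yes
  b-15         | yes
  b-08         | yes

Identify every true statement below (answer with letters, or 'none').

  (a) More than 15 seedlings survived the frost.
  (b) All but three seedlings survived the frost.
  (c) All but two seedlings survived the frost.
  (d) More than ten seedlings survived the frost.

|A| = 16, |A ∩ B| = 12, |A ∖ B| = 4.
(a) |A ∩ B| > 15: fails.
(b) |A ∖ B| = 3: fails.
(c) |A ∖ B| = 2: fails.
(d) |A ∩ B| > 10: holds.

(d)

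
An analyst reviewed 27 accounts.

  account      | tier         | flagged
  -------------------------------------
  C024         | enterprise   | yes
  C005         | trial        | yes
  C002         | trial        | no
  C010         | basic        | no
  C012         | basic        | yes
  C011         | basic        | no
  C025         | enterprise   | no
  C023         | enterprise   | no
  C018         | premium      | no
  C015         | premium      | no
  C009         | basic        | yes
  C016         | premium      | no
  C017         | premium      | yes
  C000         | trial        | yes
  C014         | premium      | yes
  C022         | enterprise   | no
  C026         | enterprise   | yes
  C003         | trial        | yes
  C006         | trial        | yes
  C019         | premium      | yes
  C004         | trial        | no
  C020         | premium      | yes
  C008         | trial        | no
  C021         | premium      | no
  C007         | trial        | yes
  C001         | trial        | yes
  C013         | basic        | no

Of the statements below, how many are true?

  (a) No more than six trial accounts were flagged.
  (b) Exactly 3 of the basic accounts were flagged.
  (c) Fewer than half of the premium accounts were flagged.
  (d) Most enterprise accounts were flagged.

1

(a) trial: |A| = 9, |A ∩ B| = 6; needs |A ∩ B| ≤ 6 — true.
(b) basic: |A| = 5, |A ∩ B| = 2; needs |A ∩ B| = 3 — false.
(c) premium: |A| = 8, |A ∩ B| = 4; needs |A ∩ B| < |A ∖ B| — false.
(d) enterprise: |A| = 5, |A ∩ B| = 2; needs |A ∩ B| > |A ∖ B| — false.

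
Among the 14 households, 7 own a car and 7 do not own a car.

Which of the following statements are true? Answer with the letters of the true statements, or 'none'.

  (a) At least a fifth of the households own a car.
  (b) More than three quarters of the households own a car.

(a)

|A| = 14, |A ∩ B| = 7, |A ∖ B| = 7.
(a) |A ∩ B| / |A| ≥ 1/5: holds.
(b) |A ∩ B| / |A| > 3/4: fails.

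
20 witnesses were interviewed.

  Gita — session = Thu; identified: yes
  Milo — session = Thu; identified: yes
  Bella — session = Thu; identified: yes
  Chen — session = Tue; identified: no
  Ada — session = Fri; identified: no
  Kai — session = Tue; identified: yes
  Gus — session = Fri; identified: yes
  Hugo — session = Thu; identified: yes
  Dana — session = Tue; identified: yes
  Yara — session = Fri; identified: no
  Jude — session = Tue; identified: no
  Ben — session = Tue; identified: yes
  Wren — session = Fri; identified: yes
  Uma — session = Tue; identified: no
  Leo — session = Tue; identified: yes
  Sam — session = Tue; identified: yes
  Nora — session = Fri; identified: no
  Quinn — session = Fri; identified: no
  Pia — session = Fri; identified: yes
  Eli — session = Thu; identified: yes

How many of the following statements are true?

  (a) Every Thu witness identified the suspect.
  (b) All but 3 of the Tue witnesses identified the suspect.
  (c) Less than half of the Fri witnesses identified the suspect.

3

(a) Thu: |A| = 5, |A ∩ B| = 5; needs A ⊆ B, i.e. every element of A is in B (|A ∖ B| = 0) — true.
(b) Tue: |A| = 8, |A ∩ B| = 5; needs |A ∖ B| = 3 — true.
(c) Fri: |A| = 7, |A ∩ B| = 3; needs |A ∩ B| < |A ∖ B| — true.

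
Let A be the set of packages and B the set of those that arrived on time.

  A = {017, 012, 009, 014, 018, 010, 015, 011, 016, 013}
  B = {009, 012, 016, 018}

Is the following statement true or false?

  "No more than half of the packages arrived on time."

'No more than half of the packages arrived on time' holds iff |A ∩ B| ≤ |A ∖ B|.
A (the restrictor) = {017, 012, 009, 014, 018, 010, 015, 011, 016, 013}, |A| = 10.
A ∩ B = {012, 009, 018, 016}, so |A ∩ B| = 4.
A ∖ B = {017, 014, 010, 015, 011, 013}, so |A ∖ B| = 6.
4 < 6, so the statement is true.

True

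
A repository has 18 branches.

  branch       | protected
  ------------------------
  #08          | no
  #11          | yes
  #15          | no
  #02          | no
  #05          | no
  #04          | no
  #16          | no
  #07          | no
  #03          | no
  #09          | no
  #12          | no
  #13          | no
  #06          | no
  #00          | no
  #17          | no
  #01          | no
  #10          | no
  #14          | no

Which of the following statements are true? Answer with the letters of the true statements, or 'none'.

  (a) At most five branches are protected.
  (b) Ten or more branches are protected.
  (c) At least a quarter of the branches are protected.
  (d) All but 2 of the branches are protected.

|A| = 18, |A ∩ B| = 1, |A ∖ B| = 17.
(a) |A ∩ B| ≤ 5: holds.
(b) |A ∩ B| ≥ 10: fails.
(c) |A ∩ B| / |A| ≥ 1/4: fails.
(d) |A ∖ B| = 2: fails.

(a)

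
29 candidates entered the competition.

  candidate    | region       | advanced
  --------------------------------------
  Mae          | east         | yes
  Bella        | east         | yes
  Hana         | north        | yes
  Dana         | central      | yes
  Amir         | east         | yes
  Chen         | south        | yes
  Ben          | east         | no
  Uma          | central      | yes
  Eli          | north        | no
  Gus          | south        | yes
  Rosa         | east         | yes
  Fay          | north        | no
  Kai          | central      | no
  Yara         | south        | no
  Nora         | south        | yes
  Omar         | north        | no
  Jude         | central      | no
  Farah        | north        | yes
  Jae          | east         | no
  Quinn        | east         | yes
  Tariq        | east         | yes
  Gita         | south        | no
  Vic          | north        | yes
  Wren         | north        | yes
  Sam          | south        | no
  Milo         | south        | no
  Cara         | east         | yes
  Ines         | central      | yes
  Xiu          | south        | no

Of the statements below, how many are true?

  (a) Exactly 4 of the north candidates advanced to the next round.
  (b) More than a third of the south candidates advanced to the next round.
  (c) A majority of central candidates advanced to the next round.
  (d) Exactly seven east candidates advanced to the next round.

4

(a) north: |A| = 7, |A ∩ B| = 4; needs |A ∩ B| = 4 — true.
(b) south: |A| = 8, |A ∩ B| = 3; needs |A ∩ B| / |A| > 1/3 — true.
(c) central: |A| = 5, |A ∩ B| = 3; needs |A ∩ B| > |A ∖ B| — true.
(d) east: |A| = 9, |A ∩ B| = 7; needs |A ∩ B| = 7 — true.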